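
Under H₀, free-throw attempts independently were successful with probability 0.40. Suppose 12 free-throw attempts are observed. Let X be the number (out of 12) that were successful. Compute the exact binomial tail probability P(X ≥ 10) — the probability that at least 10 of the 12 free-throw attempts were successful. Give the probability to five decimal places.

X is binomial with n = 12 and p = 0.40.
P(X ≥ 10) = C(12,10)·0.40^10·0.60^2 + C(12,11)·0.40^11·0.60^1 + C(12,12)·0.40^12·0.60^0.
= 0.002491 + 0.000302 + 0.000017 = 0.00281.

P = 0.00281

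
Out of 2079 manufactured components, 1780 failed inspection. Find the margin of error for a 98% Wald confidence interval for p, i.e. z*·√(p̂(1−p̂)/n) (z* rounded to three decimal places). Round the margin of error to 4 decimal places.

Sample proportion p̂ = 1780/2079 = 0.85618.
Standard error of p̂: √(0.123135/2079) = √0.000059228 = 0.007696.
The 98% critical value is z* = 2.326.
So ME = 0.0179.

ME = 0.0179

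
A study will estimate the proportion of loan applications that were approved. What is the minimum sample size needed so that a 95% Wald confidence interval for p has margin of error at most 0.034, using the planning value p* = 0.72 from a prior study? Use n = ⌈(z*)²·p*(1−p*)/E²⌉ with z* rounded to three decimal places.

For 95% confidence, z* = 1.960.
p*(1−p*) = 0.72·0.28 = 0.2016.
Required n before rounding: 3.841600 × 0.2016 / 0.034² = 669.954.
⌈669.954⌉ = 670.

n = 670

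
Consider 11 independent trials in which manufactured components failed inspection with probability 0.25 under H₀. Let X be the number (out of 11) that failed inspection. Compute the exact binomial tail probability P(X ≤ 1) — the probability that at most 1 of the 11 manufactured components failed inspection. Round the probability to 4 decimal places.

X is binomial with n = 11 and p = 0.25.
P(X ≤ 1) = C(11,0)·0.25^0·0.75^11 + C(11,1)·0.25^1·0.75^10.
= 0.042235 + 0.154862 = 0.1971.

P = 0.1971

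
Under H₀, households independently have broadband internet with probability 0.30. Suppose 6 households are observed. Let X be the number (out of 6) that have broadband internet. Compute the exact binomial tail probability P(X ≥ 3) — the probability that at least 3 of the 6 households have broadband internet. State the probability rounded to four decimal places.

P = 0.2557

X is binomial with n = 6 and p = 0.30.
P(X ≥ 3) = C(6,3)·0.30^3·0.70^3 + C(6,4)·0.30^4·0.70^2 + C(6,5)·0.30^5·0.70^1 + C(6,6)·0.30^6·0.70^0.
= 0.185220 + 0.059535 + 0.010206 + 0.000729 = 0.2557.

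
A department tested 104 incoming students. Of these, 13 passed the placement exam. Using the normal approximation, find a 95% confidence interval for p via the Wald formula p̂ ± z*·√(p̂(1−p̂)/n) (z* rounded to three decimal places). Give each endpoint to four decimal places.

Sample proportion p̂ = 13/104 = 0.12500.
Standard error of p̂: √(0.109375/104) = √0.001051683 = 0.032430.
For 95% confidence, z* = 1.960.
Margin of error: 1.960 × 0.032430 = 0.06356.
CI: 0.12500 ± 0.06356 = (0.0614, 0.1886).

(0.0614, 0.1886)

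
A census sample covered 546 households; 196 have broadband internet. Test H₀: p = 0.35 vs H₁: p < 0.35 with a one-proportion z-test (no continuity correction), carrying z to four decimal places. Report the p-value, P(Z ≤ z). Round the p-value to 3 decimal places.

p-value = 0.670

The sample proportion is 196/546 = 0.35897.
Null standard error: √(0.35·0.65/546) = √0.000416667 = 0.020412.
z = (p̂ − p₀)/SE = (196/546 − 0.35)/0.020412 ≈ 0.4397.
From the standard normal, P(Z ≤ z) = 0.670.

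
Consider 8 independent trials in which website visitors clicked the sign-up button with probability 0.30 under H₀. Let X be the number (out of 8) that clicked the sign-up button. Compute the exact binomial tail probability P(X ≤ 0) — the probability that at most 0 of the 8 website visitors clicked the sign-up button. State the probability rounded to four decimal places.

P = 0.0576

X is binomial with n = 8 and p = 0.30.
P(X ≤ 0) = C(8,0)·0.30^0·0.70^8.
= 0.057648 = 0.0576.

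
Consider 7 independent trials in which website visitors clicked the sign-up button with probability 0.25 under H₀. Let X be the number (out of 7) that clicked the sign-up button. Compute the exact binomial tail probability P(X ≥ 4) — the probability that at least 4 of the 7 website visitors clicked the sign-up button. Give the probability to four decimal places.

X ~ Binomial(n=7, p=0.25).
P(X ≥ 4) = C(7,4)·0.25^4·0.75^3 + C(7,5)·0.25^5·0.75^2 + C(7,6)·0.25^6·0.75^1 + C(7,7)·0.25^7·0.75^0.
= 0.057678 + 0.011536 + 0.001282 + 0.000061 = 0.0706.

P = 0.0706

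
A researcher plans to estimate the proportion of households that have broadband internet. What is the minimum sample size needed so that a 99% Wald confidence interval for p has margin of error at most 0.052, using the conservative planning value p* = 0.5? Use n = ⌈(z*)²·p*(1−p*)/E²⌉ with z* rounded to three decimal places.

n = 614

z* = 2.576 at the 99% level.
p*(1−p*) = 0.50·0.50 = 0.2500.
Required n before rounding: 6.635776 × 0.2500 / 0.052² = 613.515.
Rounding up, n = 614.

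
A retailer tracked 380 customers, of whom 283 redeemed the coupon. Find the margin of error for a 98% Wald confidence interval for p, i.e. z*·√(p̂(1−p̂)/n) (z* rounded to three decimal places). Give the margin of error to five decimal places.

ME = 0.05203

The sample proportion is 283/380 = 0.74474.
SE(p̂) = √(0.74474·0.25526/380) = 0.022367.
z* = 2.326 at the 98% level.
So ME = 0.05203.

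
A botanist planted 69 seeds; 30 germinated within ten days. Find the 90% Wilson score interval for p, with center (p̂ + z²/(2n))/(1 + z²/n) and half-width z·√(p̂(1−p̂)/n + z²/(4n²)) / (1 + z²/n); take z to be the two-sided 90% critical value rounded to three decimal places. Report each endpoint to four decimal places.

(0.3409, 0.5336)

p̂ = 30/69 = 0.43478; z = 1.645, so z² = 2.706025.
Denominator 1 + z²/n = 1 + 2.706025/69 = 1.039218.
Adjusted center: (0.43478 + z²/(2n))/1.039218 = 0.43724.
Radicand: p̂(1−p̂)/n + z²/(4n²) = 0.003561546 + 0.000142093 = 0.003703639.
Half-width = z·√(radicand)/denom = 1.645·0.060858/1.039218 = 0.09633.
CI: 0.43724 ± 0.09633 = (0.3409, 0.5336).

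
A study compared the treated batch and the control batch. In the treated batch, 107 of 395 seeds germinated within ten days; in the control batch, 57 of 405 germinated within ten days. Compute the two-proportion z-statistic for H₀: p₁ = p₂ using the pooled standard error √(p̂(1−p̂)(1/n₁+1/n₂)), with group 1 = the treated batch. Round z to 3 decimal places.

p̂₁ = 107/395 = 0.27089, p̂₂ = 57/405 = 0.14074.
Pooling: p̂ = 164/800 = 0.20500.
SE = √[p̂(1−p̂)(1/n₁+1/n₂)] = √[0.20500·0.79500·(1/395+1/405)] ≈ 0.028548.
z = (p̂₁ − p̂₂)/SE = (0.27089 − 0.14074)/0.028548 = 0.13015/0.028548 = 4.559.

z = 4.559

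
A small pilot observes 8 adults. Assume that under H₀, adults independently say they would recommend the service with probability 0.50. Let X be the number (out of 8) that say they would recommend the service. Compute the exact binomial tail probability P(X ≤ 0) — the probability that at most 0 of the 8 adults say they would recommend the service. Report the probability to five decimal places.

P = 0.00391

X ~ Binomial(n=8, p=0.50).
P(X ≤ 0) = C(8,0)·0.50^0·0.50^8.
= 0.003906 = 0.00391.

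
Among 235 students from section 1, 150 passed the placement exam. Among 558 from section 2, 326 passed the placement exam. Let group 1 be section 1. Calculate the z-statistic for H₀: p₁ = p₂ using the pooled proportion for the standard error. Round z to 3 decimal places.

z = 1.419

p̂₁ = 150/235 = 0.63830, p̂₂ = 326/558 = 0.58423.
Pooled p̂ = (150+326)/(235+558) = 476/793 = 0.60025.
SE = √[p̂(1−p̂)(1/n₁+1/n₂)] = √[0.60025·0.39975·(1/235+1/558)] ≈ 0.038093.
z = (p̂₁ − p̂₂)/SE = (0.63830 − 0.58423)/0.038093 = 0.05407/0.038093 = 1.419.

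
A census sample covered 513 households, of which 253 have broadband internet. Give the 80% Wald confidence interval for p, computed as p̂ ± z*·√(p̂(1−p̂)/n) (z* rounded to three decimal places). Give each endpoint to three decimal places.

With x = 253 successes in n = 513, p̂ = 0.49318.
SE = √(p̂(1−p̂)/n) = √(0.249953/513) = 0.022073.
z* = 1.282 at the 80% level.
Margin of error: 1.282 × 0.022073 = 0.02830.
So the interval runs from 0.465 to 0.521.

(0.465, 0.521)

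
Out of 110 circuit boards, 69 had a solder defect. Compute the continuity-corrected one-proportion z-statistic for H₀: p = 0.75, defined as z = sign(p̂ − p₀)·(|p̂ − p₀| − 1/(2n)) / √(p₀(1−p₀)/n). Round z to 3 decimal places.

z = -2.863

With x = 69 successes in n = 110, p̂ = 0.62727. p̂ − p₀ = -0.122727.
1/(2n) = 0.004545.
Corrected numerator: |-0.122727| − 0.004545 = 0.118182.
Null standard error: √(0.75·0.25/110) = √0.001704545 = 0.041286.
z = (−)0.118182/0.041286 = -2.863.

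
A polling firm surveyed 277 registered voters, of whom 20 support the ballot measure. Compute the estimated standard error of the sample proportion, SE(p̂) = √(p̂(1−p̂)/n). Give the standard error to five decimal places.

p̂ = 20/277 = 0.07220.
p̂(1−p̂) = 0.07220·0.92780 = 0.066987.
SE = √(0.066987/277) = 0.01555.

SE = 0.01555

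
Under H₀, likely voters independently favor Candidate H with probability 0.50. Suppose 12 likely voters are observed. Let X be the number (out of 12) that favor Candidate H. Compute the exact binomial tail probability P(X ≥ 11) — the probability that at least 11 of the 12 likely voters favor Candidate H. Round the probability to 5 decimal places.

X is binomial with n = 12 and p = 0.50.
P(X ≥ 11) = C(12,11)·0.50^11·0.50^1 + C(12,12)·0.50^12·0.50^0.
= 0.002930 + 0.000244 = 0.00317.

P = 0.00317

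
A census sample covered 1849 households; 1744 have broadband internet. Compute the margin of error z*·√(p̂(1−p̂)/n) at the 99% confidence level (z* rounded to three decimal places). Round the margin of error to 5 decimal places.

ME = 0.01386

The sample proportion is 1744/1849 = 0.94321.
SE(p̂) = √(0.94321·0.05679/1849) = 0.005382.
For 99% confidence, z* = 2.576.
So ME = 0.01386.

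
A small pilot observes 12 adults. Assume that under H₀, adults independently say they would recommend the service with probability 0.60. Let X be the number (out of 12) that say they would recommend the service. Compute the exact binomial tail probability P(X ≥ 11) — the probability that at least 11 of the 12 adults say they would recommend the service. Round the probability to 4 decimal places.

P = 0.0196

X is binomial with n = 12 and p = 0.60.
P(X ≥ 11) = C(12,11)·0.60^11·0.40^1 + C(12,12)·0.60^12·0.40^0.
= 0.017414 + 0.002177 = 0.0196.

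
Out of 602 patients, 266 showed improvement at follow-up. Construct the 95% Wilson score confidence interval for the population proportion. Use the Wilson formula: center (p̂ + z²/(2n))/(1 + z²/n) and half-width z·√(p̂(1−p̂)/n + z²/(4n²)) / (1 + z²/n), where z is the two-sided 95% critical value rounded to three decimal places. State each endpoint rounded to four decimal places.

Here p̂ = 266/602 = 0.44186 and z = 1.960 (z² = 3.841600).
1 + z²/n = 1.006381.
Center = (0.44186 + 0.003191)/1.006381 = 0.44223.
Radicand: p̂(1−p̂)/n + z²/(4n²) = 0.000409667 + 0.000002650 = 0.000412317.
Half-width = z·√(radicand)/denom = 1.960·0.020306/1.006381 = 0.03955.
CI: 0.44223 ± 0.03955 = (0.4027, 0.4818).

(0.4027, 0.4818)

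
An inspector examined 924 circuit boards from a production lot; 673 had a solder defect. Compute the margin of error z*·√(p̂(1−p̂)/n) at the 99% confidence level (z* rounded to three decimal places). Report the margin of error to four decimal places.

ME = 0.0377

Sample proportion p̂ = 673/924 = 0.72835.
SE = √(p̂(1−p̂)/n) = √(0.197854/924) = 0.014633.
For 99% confidence, z* = 2.576.
ME = 2.576·0.014633 = 0.0377.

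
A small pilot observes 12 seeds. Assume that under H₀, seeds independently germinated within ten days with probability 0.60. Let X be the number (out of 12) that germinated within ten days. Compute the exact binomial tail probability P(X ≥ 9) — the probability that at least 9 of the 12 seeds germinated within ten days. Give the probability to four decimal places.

P = 0.2253

X ~ Binomial(n=12, p=0.60).
P(X ≥ 9) = C(12,9)·0.60^9·0.40^3 + C(12,10)·0.60^10·0.40^2 + C(12,11)·0.60^11·0.40^1 + C(12,12)·0.60^12·0.40^0.
= 0.141894 + 0.063852 + 0.017414 + 0.002177 = 0.2253.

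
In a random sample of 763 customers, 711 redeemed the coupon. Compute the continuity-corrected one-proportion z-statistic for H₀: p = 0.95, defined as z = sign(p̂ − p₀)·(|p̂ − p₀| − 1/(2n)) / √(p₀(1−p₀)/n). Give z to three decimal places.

z = -2.218

p̂ = 711/763 = 0.93185. p̂ − p₀ = -0.018152.
Continuity correction 1/(2n) = 1/1526 = 0.000655.
Corrected numerator: |-0.018152| − 0.000655 = 0.017497.
Null standard error: √(0.95·0.05/763) = √0.000062254 = 0.007890.
z = (−)0.017497/0.007890 = -2.218.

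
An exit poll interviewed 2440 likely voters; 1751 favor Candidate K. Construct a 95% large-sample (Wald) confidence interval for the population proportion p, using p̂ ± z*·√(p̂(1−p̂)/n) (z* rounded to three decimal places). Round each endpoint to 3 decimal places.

(0.700, 0.735)

p̂ = 1751/2440 = 0.71762.
Standard error of p̂: √(0.202640/2440) = √0.000083049 = 0.009113.
For 95% confidence, z* = 1.960.
Margin = 1.960·0.009113 = 0.01786.
CI: 0.71762 ± 0.01786 = (0.700, 0.735).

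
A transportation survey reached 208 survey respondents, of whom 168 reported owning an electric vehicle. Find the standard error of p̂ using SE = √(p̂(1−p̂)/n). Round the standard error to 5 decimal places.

The sample proportion is 168/208 = 0.80769.
p̂(1−p̂) = 0.155327.
SE = √(0.155327/208) = √0.000746764 = 0.02733.

SE = 0.02733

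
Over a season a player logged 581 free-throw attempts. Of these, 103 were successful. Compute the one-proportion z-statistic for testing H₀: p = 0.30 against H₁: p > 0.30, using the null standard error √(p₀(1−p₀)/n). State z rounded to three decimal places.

z = -6.455

Sample proportion p̂ = 103/581 = 0.17728.
SE₀ = √(0.30·0.70/581) = 0.019012.
z = (p̂ − p₀)/SE = (0.17728 − 0.30)/0.019012 = -6.455.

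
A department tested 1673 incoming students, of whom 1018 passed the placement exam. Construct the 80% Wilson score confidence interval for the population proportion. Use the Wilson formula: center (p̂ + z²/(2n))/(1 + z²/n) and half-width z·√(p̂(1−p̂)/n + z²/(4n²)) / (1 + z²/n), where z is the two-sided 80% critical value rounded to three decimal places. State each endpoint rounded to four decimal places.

(0.5931, 0.6237)

p̂ = 1018/1673 = 0.60849; z = 1.282, so z² = 1.643524.
Denominator 1 + z²/n = 1 + 1.643524/1673 = 1.000982.
Adjusted center: (0.60849 + z²/(2n))/1.000982 = 0.60838.
Radicand: p̂(1−p̂)/n + z²/(4n²) = 0.000142397 + 0.000000147 = 0.000142544.
Half-width = 1.282·√0.000142544/1.000982 = 0.01529.
Interval: 0.60838 ± 0.01529 → (0.5931, 0.6237).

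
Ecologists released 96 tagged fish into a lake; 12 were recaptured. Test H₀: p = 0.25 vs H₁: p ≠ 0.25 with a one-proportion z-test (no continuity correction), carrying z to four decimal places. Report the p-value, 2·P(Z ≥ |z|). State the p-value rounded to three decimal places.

The sample proportion is 12/96 = 0.12500.
SE₀ = √(0.25·0.75/96) = 0.044194.
Test statistic (full precision, shown to 4 dp): z = (12/96 − 0.25)/SE₀ ≈ -2.8284.
From the standard normal, 2·P(Z ≥ |z|) = 0.005.

p-value = 0.005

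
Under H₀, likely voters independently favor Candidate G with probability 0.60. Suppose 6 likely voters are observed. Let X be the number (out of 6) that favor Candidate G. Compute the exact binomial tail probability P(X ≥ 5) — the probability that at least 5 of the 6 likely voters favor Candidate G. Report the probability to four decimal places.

X is binomial with n = 6 and p = 0.60.
P(X ≥ 5) = C(6,5)·0.60^5·0.40^1 + C(6,6)·0.60^6·0.40^0.
= 0.186624 + 0.046656 = 0.2333.

P = 0.2333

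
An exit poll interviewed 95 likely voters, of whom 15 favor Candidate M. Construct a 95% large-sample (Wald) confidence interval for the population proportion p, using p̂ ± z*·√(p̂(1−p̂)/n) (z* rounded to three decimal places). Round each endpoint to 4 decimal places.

(0.0846, 0.2312)

The sample proportion is 15/95 = 0.15789.
SE(p̂) = √(0.15789·0.84211/95) = 0.037412.
z* = 1.960 at the 95% level.
Margin = 1.960·0.037412 = 0.07333.
So the interval runs from 0.0846 to 0.2312.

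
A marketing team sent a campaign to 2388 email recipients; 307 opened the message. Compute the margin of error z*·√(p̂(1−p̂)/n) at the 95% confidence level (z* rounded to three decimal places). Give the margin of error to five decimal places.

With x = 307 successes in n = 2388, p̂ = 0.12856.
SE(p̂) = √(0.12856·0.87144/2388) = 0.006849.
z* = 1.960 at the 95% level.
So ME = 0.01342.

ME = 0.01342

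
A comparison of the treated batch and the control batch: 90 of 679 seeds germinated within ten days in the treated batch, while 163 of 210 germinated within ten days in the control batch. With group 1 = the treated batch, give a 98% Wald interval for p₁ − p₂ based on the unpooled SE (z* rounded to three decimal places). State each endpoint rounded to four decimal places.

(-0.7171, -0.5702)

p̂₁ = 90/679 = 0.13255, p̂₂ = 163/210 = 0.77619; p̂₁ − p̂₂ = -0.64364.
Unpooled SE = √(p̂₁(1−p̂₁)/n₁ + p̂₂(1−p̂₂)/n₂) = √(0.000169336 + 0.000827232) = 0.031568.
The 98% critical value is z* = 2.326. Margin = 2.326·0.031568 = 0.07343.
CI: -0.64364 ± 0.07343 = (-0.7171, -0.5702).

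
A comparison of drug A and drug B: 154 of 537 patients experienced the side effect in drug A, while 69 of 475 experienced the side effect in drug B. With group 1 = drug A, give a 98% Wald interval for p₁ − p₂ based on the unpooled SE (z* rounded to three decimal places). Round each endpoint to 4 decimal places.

p̂₁ = 154/537 = 0.28678, p̂₂ = 69/475 = 0.14526; p̂₁ − p̂₂ = 0.14152.
Unpooled SE = √(p̂₁(1−p̂₁)/n₁ + p̂₂(1−p̂₂)/n₂) = √(0.000380887 + 0.000261393) = 0.025343.
The 98% critical value is z* = 2.326. Margin of error = 0.05895.
So the interval runs from 0.0826 to 0.2005.

(0.0826, 0.2005)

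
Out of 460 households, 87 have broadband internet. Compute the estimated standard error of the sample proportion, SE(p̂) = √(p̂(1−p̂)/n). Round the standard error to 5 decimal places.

SE = 0.01826

p̂ = 87/460 = 0.18913.
p̂(1−p̂) = 0.18913·0.81087 = 0.153360.
Dividing by n and taking the root: √0.000333391 = 0.01826.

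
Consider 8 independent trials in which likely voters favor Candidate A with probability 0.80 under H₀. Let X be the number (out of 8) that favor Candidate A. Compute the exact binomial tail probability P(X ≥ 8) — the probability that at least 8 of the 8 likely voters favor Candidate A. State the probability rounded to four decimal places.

P = 0.1678

X is binomial with n = 8 and p = 0.80.
P(X ≥ 8) = C(8,8)·0.80^8·0.20^0.
= 0.167772 = 0.1678.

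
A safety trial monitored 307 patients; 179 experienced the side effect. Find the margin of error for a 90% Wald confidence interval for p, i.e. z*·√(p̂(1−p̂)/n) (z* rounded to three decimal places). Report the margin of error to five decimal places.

The sample proportion is 179/307 = 0.58306.
SE(p̂) = √(0.58306·0.41694/307) = 0.028140.
z* = 1.645 at the 90% level.
So ME = 0.04629.

ME = 0.04629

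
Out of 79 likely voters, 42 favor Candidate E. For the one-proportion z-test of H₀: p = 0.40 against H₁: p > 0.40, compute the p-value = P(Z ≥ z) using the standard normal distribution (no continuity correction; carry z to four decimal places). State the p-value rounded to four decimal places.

p-value = 0.0085

With x = 42 successes in n = 79, p̂ = 0.53165.
Null standard error: √(0.40·0.60/79) = √0.003037975 = 0.055118.
Test statistic (full precision, shown to 4 dp): z = (42/79 − 0.40)/SE₀ ≈ 2.3884.
From the standard normal, P(Z ≥ z) = 0.0085.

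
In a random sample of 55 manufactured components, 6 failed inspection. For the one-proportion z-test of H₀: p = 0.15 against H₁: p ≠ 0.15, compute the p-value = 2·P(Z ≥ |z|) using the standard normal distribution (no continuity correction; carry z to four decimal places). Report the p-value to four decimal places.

p-value = 0.3955

Sample proportion p̂ = 6/55 = 0.10909.
SE₀ = √(0.15·0.85/55) = 0.048148.
Test statistic (full precision, shown to 4 dp): z = (6/55 − 0.15)/SE₀ ≈ -0.8497.
From the standard normal, 2·P(Z ≥ |z|) = 0.3955.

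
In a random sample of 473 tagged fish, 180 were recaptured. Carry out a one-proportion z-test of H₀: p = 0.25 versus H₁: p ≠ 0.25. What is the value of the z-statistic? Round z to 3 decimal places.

z = 6.557

Sample proportion p̂ = 180/473 = 0.38055.
SE₀ = √(0.25·0.75/473) = 0.019910.
Test statistic: z = 0.13055/0.019910 = 6.557.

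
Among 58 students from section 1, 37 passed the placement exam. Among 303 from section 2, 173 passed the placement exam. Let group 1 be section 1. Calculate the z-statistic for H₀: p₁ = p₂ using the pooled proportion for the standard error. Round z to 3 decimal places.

z = 0.947

p̂₁ = 37/58 = 0.63793, p̂₂ = 173/303 = 0.57096.
Pooling: p̂ = 210/361 = 0.58172.
SE = √[p̂(1−p̂)(1/n₁+1/n₂)] = √[0.58172·0.41828·(1/58+1/303)] ≈ 0.070698.
z = 0.06697/0.070698 = 0.947.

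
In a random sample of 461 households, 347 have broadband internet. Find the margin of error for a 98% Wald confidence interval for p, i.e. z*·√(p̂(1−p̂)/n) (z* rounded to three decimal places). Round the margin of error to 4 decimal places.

ME = 0.0467

The sample proportion is 347/461 = 0.75271.
SE = √(p̂(1−p̂)/n) = √(0.186137/461) = 0.020094.
z* = 2.326 at the 98% level.
So ME = 0.0467.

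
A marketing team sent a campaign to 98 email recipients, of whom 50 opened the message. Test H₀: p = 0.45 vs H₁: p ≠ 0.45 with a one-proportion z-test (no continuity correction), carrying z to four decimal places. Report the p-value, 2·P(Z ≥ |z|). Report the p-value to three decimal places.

p̂ = 50/98 = 0.51020.
SE₀ = √(0.45·0.55/98) = 0.050254.
Test statistic (full precision, shown to 4 dp): z = (50/98 − 0.45)/SE₀ ≈ 1.1980.
p-value = 2·P(Z ≥ |z|) with z = 1.1980 → 0.231.

p-value = 0.231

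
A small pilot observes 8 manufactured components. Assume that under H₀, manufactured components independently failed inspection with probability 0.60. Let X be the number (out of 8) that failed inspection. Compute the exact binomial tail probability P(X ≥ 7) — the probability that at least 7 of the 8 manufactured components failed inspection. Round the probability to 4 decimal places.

P = 0.1064

X is binomial with n = 8 and p = 0.60.
P(X ≥ 7) = C(8,7)·0.60^7·0.40^1 + C(8,8)·0.60^8·0.40^0.
= 0.089580 + 0.016796 = 0.1064.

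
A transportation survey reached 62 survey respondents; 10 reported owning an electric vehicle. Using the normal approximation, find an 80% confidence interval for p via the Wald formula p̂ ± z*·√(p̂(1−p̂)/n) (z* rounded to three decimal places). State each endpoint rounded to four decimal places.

(0.1014, 0.2212)

The sample proportion is 10/62 = 0.16129.
SE = √(p̂(1−p̂)/n) = √(0.135276/62) = 0.046710.
The 80% critical value is z* = 1.282.
Margin of error: 1.282 × 0.046710 = 0.05988.
Interval: 0.16129 ± 0.05988 → (0.1014, 0.2212).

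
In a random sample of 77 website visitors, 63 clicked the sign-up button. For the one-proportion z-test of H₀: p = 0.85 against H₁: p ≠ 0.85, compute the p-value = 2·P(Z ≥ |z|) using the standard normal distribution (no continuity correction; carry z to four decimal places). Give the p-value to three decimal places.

Sample proportion p̂ = 63/77 = 0.81818.
Null standard error: √(0.85·0.15/77) = √0.001655844 = 0.040692.
Test statistic (full precision, shown to 4 dp): z = (63/77 − 0.85)/SE₀ ≈ -0.7819.
p-value = 2·P(Z ≥ |z|) with z = -0.7819 → 0.434.

p-value = 0.434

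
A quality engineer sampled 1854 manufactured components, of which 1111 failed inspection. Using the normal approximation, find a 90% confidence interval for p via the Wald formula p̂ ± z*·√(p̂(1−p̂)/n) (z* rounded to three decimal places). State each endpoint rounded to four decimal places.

(0.5805, 0.6180)

The sample proportion is 1111/1854 = 0.59924.
SE = √(p̂(1−p̂)/n) = √(0.240150/1854) = 0.011381.
z* = 1.645 at the 90% level.
Margin = 1.645·0.011381 = 0.01872.
So the interval runs from 0.5805 to 0.6180.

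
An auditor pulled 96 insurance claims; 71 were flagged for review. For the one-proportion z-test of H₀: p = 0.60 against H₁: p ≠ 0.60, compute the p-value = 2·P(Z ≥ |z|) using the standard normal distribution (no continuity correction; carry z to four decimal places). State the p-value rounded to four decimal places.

p̂ = 71/96 = 0.73958.
Under H₀, SE = √(p₀(1−p₀)/n) = √(0.60·0.40/96) = √0.002500000 = 0.050000.
z = (p̂ − p₀)/SE = (71/96 − 0.60)/0.050000 ≈ 2.7917.
From the standard normal, 2·P(Z ≥ |z|) = 0.0052.

p-value = 0.0052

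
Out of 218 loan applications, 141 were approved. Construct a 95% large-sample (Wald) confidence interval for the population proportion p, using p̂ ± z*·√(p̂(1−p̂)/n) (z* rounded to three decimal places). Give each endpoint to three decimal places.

The sample proportion is 141/218 = 0.64679.
Standard error of p̂: √(0.228453/218) = √0.001047950 = 0.032372.
For 95% confidence, z* = 1.960.
Margin of error: 1.960 × 0.032372 = 0.06345.
So the interval runs from 0.583 to 0.710.

(0.583, 0.710)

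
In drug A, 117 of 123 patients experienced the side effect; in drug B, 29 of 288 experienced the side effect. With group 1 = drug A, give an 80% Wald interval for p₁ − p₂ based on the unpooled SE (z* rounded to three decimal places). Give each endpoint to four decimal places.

p̂₁ = 117/123 = 0.95122, p̂₂ = 29/288 = 0.10069; p̂₁ − p̂₂ = 0.85053.
Unpooled SE = √(p̂₁(1−p̂₁)/n₁ + p̂₂(1−p̂₂)/n₂) = √(0.000377244 + 0.000314427) = 0.026300.
For 80% confidence, z* = 1.282. Margin of error = 0.03372.
Interval: 0.85053 ± 0.03372 → (0.8168, 0.8842).

(0.8168, 0.8842)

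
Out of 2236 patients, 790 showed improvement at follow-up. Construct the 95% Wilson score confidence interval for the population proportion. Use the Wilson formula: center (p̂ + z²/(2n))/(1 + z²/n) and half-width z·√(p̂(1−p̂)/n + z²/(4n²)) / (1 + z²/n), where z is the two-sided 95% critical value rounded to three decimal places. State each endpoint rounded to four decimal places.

Here p̂ = 790/2236 = 0.35331 and z = 1.960 (z² = 3.841600).
Denominator 1 + z²/n = 1 + 3.841600/2236 = 1.001718.
Adjusted center: (0.35331 + z²/(2n))/1.001718 = 0.35356.
Radicand: p̂(1−p̂)/n + z²/(4n²) = 0.000102183 + 0.000000192 = 0.000102375.
Half-width = 1.960·√0.000102375/1.001718 = 0.01980.
Interval: 0.35356 ± 0.01980 → (0.3338, 0.3734).

(0.3338, 0.3734)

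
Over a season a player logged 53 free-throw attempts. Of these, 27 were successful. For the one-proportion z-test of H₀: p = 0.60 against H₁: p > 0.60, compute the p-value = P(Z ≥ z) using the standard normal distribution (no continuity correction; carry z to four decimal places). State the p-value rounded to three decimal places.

p-value = 0.911

The sample proportion is 27/53 = 0.50943.
SE₀ = √(0.60·0.40/53) = 0.067293.
Test statistic (full precision, shown to 4 dp): z = (27/53 − 0.60)/SE₀ ≈ -1.3459.
From the standard normal, P(Z ≥ z) = 0.911.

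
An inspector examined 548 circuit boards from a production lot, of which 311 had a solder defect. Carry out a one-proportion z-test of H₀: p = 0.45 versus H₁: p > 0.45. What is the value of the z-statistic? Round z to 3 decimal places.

z = 5.530

Sample proportion p̂ = 311/548 = 0.56752.
Under H₀, SE = √(p₀(1−p₀)/n) = √(0.45·0.55/548) = √0.000451642 = 0.021252.
z = (0.56752 − 0.45)/0.021252 = 0.11752/0.021252 = 5.530.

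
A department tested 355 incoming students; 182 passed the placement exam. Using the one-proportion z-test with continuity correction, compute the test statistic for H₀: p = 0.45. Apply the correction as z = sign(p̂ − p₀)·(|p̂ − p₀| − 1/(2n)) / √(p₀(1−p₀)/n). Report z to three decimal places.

p̂ = 182/355 = 0.51268. p̂ − p₀ = 0.062676.
Continuity correction 1/(2n) = 1/710 = 0.001408.
Corrected numerator: |0.062676| − 0.001408 = 0.061268.
Under H₀, SE = √(p₀(1−p₀)/n) = √(0.45·0.55/355) = √0.000697183 = 0.026404.
z = +0.061268/0.026404 = 2.320.

z = 2.320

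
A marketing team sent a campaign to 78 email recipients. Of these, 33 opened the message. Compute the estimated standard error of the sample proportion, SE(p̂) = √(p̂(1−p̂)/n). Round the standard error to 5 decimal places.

SE = 0.05594

p̂ = 33/78 = 0.42308.
p̂(1−p̂) = 0.42308·0.57692 = 0.244083.
SE = √(0.244083/78) = 0.05594.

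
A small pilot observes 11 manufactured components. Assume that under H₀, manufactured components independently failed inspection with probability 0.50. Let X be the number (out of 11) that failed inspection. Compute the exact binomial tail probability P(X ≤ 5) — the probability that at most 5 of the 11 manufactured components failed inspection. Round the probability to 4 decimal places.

X ~ Binomial(n=11, p=0.50).
P(X ≤ 5) = Σ_{j=0}^{5} C(11,j)·0.50^j·0.50^{11−j}.
= 0.000488 + 0.005371 + 0.026855 + 0.080566 + 0.161133 + 0.225586 = 0.5000.

P = 0.5000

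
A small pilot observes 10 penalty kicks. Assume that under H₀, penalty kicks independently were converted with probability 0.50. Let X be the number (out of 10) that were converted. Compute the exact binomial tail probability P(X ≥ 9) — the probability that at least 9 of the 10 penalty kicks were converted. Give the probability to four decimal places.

P = 0.0107

X is binomial with n = 10 and p = 0.50.
P(X ≥ 9) = C(10,9)·0.50^9·0.50^1 + C(10,10)·0.50^10·0.50^0.
= 0.009766 + 0.000977 = 0.0107.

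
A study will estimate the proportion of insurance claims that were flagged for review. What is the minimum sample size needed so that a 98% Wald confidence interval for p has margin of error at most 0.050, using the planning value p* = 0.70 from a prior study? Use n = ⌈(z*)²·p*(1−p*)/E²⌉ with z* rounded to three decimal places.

The 98% critical value is z* = 2.326.
p*(1−p*) = 0.2100.
Required n before rounding: 5.410276 × 0.2100 / 0.050² = 454.463.
Rounding up, n = 455.

n = 455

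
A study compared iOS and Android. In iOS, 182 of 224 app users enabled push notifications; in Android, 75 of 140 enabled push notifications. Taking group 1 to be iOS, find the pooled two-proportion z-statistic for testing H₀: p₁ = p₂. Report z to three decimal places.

z = 5.639

Sample proportions: p̂₁ = 182/224 = 0.81250 and p̂₂ = 75/140 = 0.53571.
Pooled p̂ = (182+75)/(224+140) = 257/364 = 0.70604.
SE = √[p̂(1−p̂)(1/n₁+1/n₂)] = √[0.70604·0.29396·(1/224+1/140)] ≈ 0.049082.
z = (p̂₁ − p̂₂)/SE = (0.81250 − 0.53571)/0.049082 = 0.27679/0.049082 = 5.639.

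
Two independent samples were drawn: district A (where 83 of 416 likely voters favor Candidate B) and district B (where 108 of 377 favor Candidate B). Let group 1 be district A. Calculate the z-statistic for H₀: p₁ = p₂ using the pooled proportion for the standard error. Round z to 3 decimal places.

p̂₁ = 83/416 = 0.19952, p̂₂ = 108/377 = 0.28647.
Pooling: p̂ = 191/793 = 0.24086.
SE = √[p̂(1−p̂)(1/n₁+1/n₂)] = √[0.24086·0.75914·(1/416+1/377)] ≈ 0.030406.
z = -0.08695/0.030406 = -2.860.

z = -2.860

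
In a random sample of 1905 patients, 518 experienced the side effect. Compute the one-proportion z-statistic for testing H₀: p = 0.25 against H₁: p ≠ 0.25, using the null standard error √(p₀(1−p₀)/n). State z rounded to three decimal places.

z = 2.209

The sample proportion is 518/1905 = 0.27192.
SE₀ = √(0.25·0.75/1905) = 0.009921.
z = (0.27192 − 0.25)/0.009921 = 0.02192/0.009921 = 2.209.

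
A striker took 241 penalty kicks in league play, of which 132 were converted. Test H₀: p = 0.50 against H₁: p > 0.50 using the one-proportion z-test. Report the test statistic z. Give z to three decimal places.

With x = 132 successes in n = 241, p̂ = 0.54772.
Null standard error: √(0.50·0.50/241) = √0.001037344 = 0.032208.
z = (p̂ − p₀)/SE = (0.54772 − 0.50)/0.032208 = 1.482.

z = 1.482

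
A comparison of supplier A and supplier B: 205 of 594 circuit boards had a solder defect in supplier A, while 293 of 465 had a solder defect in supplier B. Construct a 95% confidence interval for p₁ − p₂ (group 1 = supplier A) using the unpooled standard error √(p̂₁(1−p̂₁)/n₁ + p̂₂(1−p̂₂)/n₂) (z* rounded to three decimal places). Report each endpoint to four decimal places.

p̂₁ = 205/594 = 0.34512, p̂₂ = 293/465 = 0.63011; p̂₁ − p̂₂ = -0.28499.
SE = √(0.000380491 + 0.000501230) = √0.000881721 = 0.029694.
For 95% confidence, z* = 1.960. Margin = 1.960·0.029694 = 0.05820.
So the interval runs from -0.3432 to -0.2268.

(-0.3432, -0.2268)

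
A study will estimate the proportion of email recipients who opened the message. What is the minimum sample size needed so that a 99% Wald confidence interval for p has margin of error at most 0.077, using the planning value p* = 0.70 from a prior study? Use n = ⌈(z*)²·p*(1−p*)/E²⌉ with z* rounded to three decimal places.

For 99% confidence, z* = 2.576.
p*(1−p*) = 0.2100.
(z*)²·p*(1−p*)/E² = 6.635776·0.2100/0.005929 = 235.033.
⌈235.033⌉ = 236.

n = 236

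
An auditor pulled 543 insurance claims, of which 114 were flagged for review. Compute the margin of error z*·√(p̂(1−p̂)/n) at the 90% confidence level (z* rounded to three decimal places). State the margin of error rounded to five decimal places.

The sample proportion is 114/543 = 0.20994.
SE = √(p̂(1−p̂)/n) = √(0.165868/543) = 0.017478.
The 90% critical value is z* = 1.645.
ME = 1.645·0.017478 = 0.02875.

ME = 0.02875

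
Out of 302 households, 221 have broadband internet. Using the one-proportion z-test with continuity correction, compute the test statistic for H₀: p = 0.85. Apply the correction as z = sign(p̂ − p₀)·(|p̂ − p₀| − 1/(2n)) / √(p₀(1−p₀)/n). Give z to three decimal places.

z = -5.673

p̂ = 221/302 = 0.73179. p̂ − p₀ = -0.118212.
1/(2n) = 0.001656.
Corrected numerator: |-0.118212| − 0.001656 = 0.116556.
Null standard error: √(0.85·0.15/302) = √0.000422185 = 0.020547.
z = −0.116556/0.020547 = -5.673.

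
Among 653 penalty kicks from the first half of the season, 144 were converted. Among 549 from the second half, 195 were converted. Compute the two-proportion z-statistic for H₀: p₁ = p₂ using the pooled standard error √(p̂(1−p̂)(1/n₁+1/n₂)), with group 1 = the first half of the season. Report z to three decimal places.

z = -5.168

p̂₁ = 144/653 = 0.22052, p̂₂ = 195/549 = 0.35519.
Pooling: p̂ = 339/1202 = 0.28203.
SE = √[p̂(1−p̂)(1/n₁+1/n₂)] = √[0.28203·0.71797·(1/653+1/549)] ≈ 0.026056.
z = -0.13467/0.026056 = -5.168.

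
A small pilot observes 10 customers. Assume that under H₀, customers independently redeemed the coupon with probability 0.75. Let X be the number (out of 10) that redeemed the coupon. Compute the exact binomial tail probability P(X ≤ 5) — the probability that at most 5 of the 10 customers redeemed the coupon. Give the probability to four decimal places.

X is binomial with n = 10 and p = 0.75.
P(X ≤ 5) = Σ_{j=0}^{5} C(10,j)·0.75^j·0.25^{10−j}.
= 0.000001 + 0.000029 + 0.000386 + 0.003090 + 0.016222 + 0.058399 = 0.0781.

P = 0.0781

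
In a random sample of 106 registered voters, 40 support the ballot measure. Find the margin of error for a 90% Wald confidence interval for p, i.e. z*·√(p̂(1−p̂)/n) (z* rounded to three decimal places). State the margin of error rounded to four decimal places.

The sample proportion is 40/106 = 0.37736.
SE(p̂) = √(0.37736·0.62264/106) = 0.047081.
The 90% critical value is z* = 1.645.
Margin of error = z*·SE = 1.645 × 0.047081 = 0.0774.

ME = 0.0774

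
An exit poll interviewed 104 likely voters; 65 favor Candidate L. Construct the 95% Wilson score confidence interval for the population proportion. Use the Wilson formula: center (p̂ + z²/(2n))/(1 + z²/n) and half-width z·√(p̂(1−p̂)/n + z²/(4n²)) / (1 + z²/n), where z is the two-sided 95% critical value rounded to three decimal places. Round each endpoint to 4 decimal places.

p̂ = 65/104 = 0.62500; z = 1.960, so z² = 3.841600.
1 + z²/n = 1.036938.
Adjusted center: (0.62500 + z²/(2n))/1.036938 = 0.62055.
Radicand: p̂(1−p̂)/n + z²/(4n²) = 0.002253606 + 0.000088794 = 0.002342400.
Half-width = z·√(radicand)/denom = 1.960·0.048398/1.036938 = 0.09148.
So the interval runs from 0.5291 to 0.7120.

(0.5291, 0.7120)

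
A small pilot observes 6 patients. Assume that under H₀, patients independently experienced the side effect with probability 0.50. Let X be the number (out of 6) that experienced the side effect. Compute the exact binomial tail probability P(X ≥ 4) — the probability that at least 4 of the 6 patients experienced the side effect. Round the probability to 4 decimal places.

X is binomial with n = 6 and p = 0.50.
P(X ≥ 4) = C(6,4)·0.50^4·0.50^2 + C(6,5)·0.50^5·0.50^1 + C(6,6)·0.50^6·0.50^0.
= 0.234375 + 0.093750 + 0.015625 = 0.3438.

P = 0.3438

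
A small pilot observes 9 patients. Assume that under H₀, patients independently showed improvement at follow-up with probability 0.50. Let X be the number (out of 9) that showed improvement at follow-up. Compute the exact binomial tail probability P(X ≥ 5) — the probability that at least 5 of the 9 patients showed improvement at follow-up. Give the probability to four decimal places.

P = 0.5000

X ~ Binomial(n=9, p=0.50).
P(X ≥ 5) = Σ_{j=5}^{9} C(9,j)·0.50^j·0.50^{9−j}.
= 0.246094 + 0.164062 + 0.070312 + 0.017578 + 0.001953 = 0.5000.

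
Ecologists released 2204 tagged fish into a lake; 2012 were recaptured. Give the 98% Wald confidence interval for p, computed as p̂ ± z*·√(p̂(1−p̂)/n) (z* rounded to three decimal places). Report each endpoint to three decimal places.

Sample proportion p̂ = 2012/2204 = 0.91289.
SE = √(p̂(1−p̂)/n) = √(0.079525/2204) = 0.006007.
For 98% confidence, z* = 2.326.
Margin = 2.326·0.006007 = 0.01397.
So the interval runs from 0.899 to 0.927.

(0.899, 0.927)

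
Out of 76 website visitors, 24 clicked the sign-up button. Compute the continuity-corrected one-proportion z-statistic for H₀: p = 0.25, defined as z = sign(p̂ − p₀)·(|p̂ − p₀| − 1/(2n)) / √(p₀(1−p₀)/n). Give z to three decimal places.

z = 1.192

p̂ = 24/76 = 0.31579. p̂ − p₀ = 0.065789.
1/(2n) = 0.006579.
Corrected numerator: |0.065789| − 0.006579 = 0.059210.
Under H₀, SE = √(p₀(1−p₀)/n) = √(0.25·0.75/76) = √0.002467105 = 0.049670.
z = (+)0.059210/0.049670 = 1.192.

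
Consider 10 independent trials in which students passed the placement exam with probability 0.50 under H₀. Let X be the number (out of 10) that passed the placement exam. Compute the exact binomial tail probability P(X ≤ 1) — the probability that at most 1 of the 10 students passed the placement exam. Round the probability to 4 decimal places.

P = 0.0107

X is binomial with n = 10 and p = 0.50.
P(X ≤ 1) = C(10,0)·0.50^0·0.50^10 + C(10,1)·0.50^1·0.50^9.
= 0.000977 + 0.009766 = 0.0107.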